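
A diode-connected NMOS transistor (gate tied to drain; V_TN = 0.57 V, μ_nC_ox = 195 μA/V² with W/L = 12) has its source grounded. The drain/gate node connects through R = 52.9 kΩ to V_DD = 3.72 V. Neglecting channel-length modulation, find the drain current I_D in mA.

I_D = 0.0554 mA

With gate tied to drain, V_GS = V_DS ≥ V_GS − V_TN, so the device is in saturation.
k_n = μ_nC_ox · (W/L) = 2.34 mA/V².
KCL at the drain: ½ k_n (V_GS − V_TN)² = (V_DD − V_GS)/R.
Let x = V_GS − 0.57. Then 61.9 x² + x − 3.15 = 0, giving x = 0.218 V (positive root), so V_GS = 0.788 V.
I_D = (V_DD − V_GS)/R = (3.72 − 0.788) / 52.9 = 0.0554 mA.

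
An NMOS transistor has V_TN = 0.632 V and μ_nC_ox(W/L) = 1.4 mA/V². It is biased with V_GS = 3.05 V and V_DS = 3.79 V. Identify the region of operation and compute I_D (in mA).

Saturation; I_D = 4.09 mA

V_ov = V_GS − V_TN = 3.05 − 0.632 = 2.42 V.
Since V_DS = 3.79 V ≥ V_ov = 2.42 V, the device is in saturation.
I_D = ½ k_n V_ov² = 0.5 × 1.4 × 2.42² = 4.09 mA.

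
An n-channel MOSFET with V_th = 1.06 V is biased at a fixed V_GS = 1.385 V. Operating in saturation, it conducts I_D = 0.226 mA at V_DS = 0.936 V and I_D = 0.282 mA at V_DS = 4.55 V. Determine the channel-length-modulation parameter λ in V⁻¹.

With V_GS fixed, I_D ∝ (1 + λ V_DS) in saturation, so I_D2/I_D1 = (1 + λ V_DS2)/(1 + λ V_DS1).
0.282/0.226 = 1.248 = (1 + 4.55 λ)/(1 + 0.936 λ).
Solving: λ (I_D1 V_DS2 − I_D2 V_DS1) = I_D2 − I_D1, so λ = (0.282 − 0.226) / (0.226 × 4.55 − 0.282 × 0.936) = 0.056 / 0.764 = 0.0733 V⁻¹.

λ = 0.0733 V⁻¹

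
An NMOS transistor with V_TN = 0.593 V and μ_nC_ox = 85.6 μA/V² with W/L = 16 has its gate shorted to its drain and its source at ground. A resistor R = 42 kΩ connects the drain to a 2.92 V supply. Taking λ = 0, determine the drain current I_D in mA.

I_D = 0.0490 mA

With gate tied to drain, V_GS = V_DS ≥ V_GS − V_TN, so the device is in saturation.
k_n = μ_nC_ox · (W/L) = 1.37 mA/V².
KCL at the drain: ½ k_n (V_GS − V_TN)² = (V_DD − V_GS)/R.
Let x = V_GS − 0.593. Then 28.8 x² + x − 2.327 = 0, giving x = 0.268 V (positive root), so V_GS = 0.861 V.
I_D = (V_DD − V_GS)/R = (2.92 − 0.861) / 42 = 0.049 mA.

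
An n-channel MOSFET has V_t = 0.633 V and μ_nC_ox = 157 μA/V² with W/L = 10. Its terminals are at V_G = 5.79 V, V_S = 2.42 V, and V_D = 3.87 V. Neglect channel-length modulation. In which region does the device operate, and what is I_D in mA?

V_GS = V_G − V_S = 5.79 − 2.42 = 3.37 V; V_DS = V_D − V_S = 3.87 − 2.42 = 1.45 V.
k_n = μ_nC_ox · (W/L) = 1.57 mA/V².
V_ov = V_GS − V_t = 3.37 − 0.633 = 2.74 V.
Since V_DS = 1.45 V < V_ov = 2.74 V, the device is in the triode region.
I_D = k_n [V_ov · V_DS − ½ V_DS²] = 1.57 × [2.74 × 1.45 − 0.5 × 1.45²] = 4.58 mA.

Triode; I_D = 4.58 mA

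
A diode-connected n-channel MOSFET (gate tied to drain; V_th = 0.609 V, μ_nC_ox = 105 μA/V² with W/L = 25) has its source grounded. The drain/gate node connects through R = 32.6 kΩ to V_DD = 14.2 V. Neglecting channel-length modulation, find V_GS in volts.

V_GS = 1.16 V

With gate tied to drain, V_GS = V_DS ≥ V_GS − V_th, so the device is in saturation.
k_n = μ_nC_ox · (W/L) = 2.625 mA/V².
KCL at the drain: ½ k_n (V_GS − V_th)² = (V_DD − V_GS)/R.
Let x = V_GS − 0.609. Then 42.8 x² + x − 13.59 = 0, giving x = 0.552 V (positive root), so V_GS = 1.16 V.
I_D = (V_DD − V_GS)/R = (14.2 − 1.16) / 32.6 = 0.4 mA.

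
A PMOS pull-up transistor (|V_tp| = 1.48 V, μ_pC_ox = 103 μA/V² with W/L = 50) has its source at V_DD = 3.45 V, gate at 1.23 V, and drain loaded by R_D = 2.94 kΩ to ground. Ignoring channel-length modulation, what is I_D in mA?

I_D = 1.05 mA

V_SG = V_DD − V_G = 3.45 − 1.23 = 2.22 V, so V_ov = 2.22 − 1.48 = 0.74 V.
k_p = μ_pC_ox · (W/L) = 5.15 mA/V².
Assume saturation: I_D = ½ k_p V_ov² = 0.5 × 5.15 × 0.74² = 1.41 mA, giving V_SD = V_DD − I_D R_D = 3.45 − 1.41 × 2.94 = -0.696 V.
But -0.696 V < V_ov = 0.74 V, so the device is actually in triode.
In triode I_D = k_p[V_ov V_SD − ½ V_SD²] and I_D = (V_DD − V_SD)/R_D. Equating: 7.57 V_SD² − 12.2 V_SD + 3.45 = 0, giving V_SD = 0.366 V (the root below V_ov).
I_D = (3.45 − 0.366) / 2.94 = 1.05 mA.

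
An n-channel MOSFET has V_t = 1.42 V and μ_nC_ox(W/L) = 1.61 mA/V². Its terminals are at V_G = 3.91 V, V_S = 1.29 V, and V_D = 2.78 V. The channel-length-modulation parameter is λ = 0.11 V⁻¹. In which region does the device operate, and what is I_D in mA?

V_GS = V_G − V_S = 3.91 − 1.29 = 2.62 V; V_DS = V_D − V_S = 2.78 − 1.29 = 1.49 V.
V_ov = V_GS − V_t = 2.62 − 1.42 = 1.2 V.
Since V_DS = 1.49 V ≥ V_ov = 1.2 V, the device is in saturation.
I_D = ½ k_n V_ov² (1 + λ V_DS) = 0.5 × 1.61 × 1.2² × (1 + 0.11 × 1.49) = 1.35 mA.

Saturation; I_D = 1.35 mA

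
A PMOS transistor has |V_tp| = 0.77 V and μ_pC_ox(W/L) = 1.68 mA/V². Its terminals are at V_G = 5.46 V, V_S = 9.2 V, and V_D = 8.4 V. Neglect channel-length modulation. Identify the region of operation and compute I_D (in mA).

Triode; I_D = 3.45 mA

V_SG = V_S − V_G = 9.2 − 5.46 = 3.74 V; V_SD = V_S − V_D = 9.2 − 8.4 = 0.8 V.
V_ov = V_SG − |V_tp| = 3.74 − 0.77 = 2.97 V.
Since V_SD = 0.8 V < V_ov = 2.97 V, the device is in the triode region.
I_D = k_p [V_ov · V_SD − ½ V_SD²] = 1.68 × [2.97 × 0.8 − 0.5 × 0.8²] = 3.45 mA.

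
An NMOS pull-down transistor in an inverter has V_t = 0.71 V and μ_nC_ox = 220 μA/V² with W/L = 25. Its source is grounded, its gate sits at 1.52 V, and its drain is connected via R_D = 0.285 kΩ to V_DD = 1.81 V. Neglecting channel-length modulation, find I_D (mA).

I_D = 1.80 mA

V_GS = V_G = 1.52 V, so V_ov = 1.52 − 0.71 = 0.81 V.
k_n = μ_nC_ox · (W/L) = 5.5 mA/V².
Assume saturation: I_D = ½ k_n V_ov² = 0.5 × 5.5 × 0.81² = 1.8 mA, giving V_DS = V_DD − I_D R_D = 1.81 − 1.8 × 0.285 = 1.3 V.
V_DS = 1.3 V ≥ V_ov = 0.81 V, confirming saturation.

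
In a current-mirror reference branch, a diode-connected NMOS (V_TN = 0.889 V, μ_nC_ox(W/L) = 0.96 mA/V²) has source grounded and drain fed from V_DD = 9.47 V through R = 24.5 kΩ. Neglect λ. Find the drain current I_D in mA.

I_D = 0.317 mA

With gate tied to drain, V_GS = V_DS ≥ V_GS − V_TN, so the device is in saturation.
KCL at the drain: ½ k_n (V_GS − V_TN)² = (V_DD − V_GS)/R.
Let x = V_GS − 0.889. Then 11.8 x² + x − 8.581 = 0, giving x = 0.813 V (positive root), so V_GS = 1.7 V.
I_D = (V_DD − V_GS)/R = (9.47 − 1.7) / 24.5 = 0.317 mA.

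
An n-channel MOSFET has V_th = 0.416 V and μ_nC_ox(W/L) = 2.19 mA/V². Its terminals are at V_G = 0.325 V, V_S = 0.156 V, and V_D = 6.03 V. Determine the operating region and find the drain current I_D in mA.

Cutoff; I_D = 0 mA

V_GS = V_G − V_S = 0.325 − 0.156 = 0.169 V; V_DS = V_D − V_S = 6.03 − 0.156 = 5.87 V.
V_GS = 0.169 V < V_th = 0.416 V, so the transistor is in cutoff.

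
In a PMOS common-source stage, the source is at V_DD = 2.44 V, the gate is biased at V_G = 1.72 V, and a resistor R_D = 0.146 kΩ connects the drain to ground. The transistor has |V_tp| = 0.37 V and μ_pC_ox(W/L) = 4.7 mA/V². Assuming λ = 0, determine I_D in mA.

I_D = 0.288 mA

V_SG = V_DD − V_G = 2.44 − 1.72 = 0.72 V, so V_ov = 0.72 − 0.37 = 0.35 V.
Assume saturation: I_D = ½ k_p V_ov² = 0.5 × 4.7 × 0.35² = 0.288 mA, giving V_SD = V_DD − I_D R_D = 2.44 − 0.288 × 0.146 = 2.4 V.
V_SD = 2.4 V ≥ V_ov = 0.35 V, confirming saturation.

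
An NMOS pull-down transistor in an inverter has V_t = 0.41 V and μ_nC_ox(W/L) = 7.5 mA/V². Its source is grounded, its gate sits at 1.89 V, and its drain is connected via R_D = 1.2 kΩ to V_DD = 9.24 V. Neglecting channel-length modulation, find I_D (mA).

I_D = 6.95 mA

V_GS = V_G = 1.89 V, so V_ov = 1.89 − 0.41 = 1.48 V.
Assume saturation: I_D = ½ k_n V_ov² = 0.5 × 7.5 × 1.48² = 8.21 mA, giving V_DS = V_DD − I_D R_D = 9.24 − 8.21 × 1.2 = -0.617 V.
But -0.617 V < V_ov = 1.48 V, so the device is actually in triode.
In triode I_D = k_n[V_ov V_DS − ½ V_DS²] and I_D = (V_DD − V_DS)/R_D. Equating: 4.5 V_DS² − 14.32 V_DS + 9.24 = 0, giving V_DS = 0.9 V (the root below V_ov).
I_D = (9.24 − 0.9) / 1.2 = 6.95 mA.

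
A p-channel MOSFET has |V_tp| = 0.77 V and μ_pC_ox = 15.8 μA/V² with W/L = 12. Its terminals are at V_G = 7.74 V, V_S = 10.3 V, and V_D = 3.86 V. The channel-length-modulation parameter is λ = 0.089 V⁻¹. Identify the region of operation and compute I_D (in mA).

V_SG = V_S − V_G = 10.3 − 7.74 = 2.56 V; V_SD = V_S − V_D = 10.3 − 3.86 = 6.44 V.
k_p = μ_pC_ox · (W/L) = 0.1896 mA/V².
V_ov = V_SG − |V_tp| = 2.56 − 0.77 = 1.79 V.
Since V_SD = 6.44 V ≥ V_ov = 1.79 V, the device is in saturation.
I_D = ½ k_p V_ov² (1 + λ V_SD) = 0.5 × 0.1896 × 1.79² × (1 + 0.089 × 6.44) = 0.478 mA.

Saturation; I_D = 0.478 mA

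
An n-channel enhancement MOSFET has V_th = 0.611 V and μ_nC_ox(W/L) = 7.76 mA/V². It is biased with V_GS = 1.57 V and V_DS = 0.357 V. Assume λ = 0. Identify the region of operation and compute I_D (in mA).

V_ov = V_GS − V_th = 1.57 − 0.611 = 0.959 V.
Since V_DS = 0.357 V < V_ov = 0.959 V, the device is in the triode region.
I_D = k_n [V_ov · V_DS − ½ V_DS²] = 7.76 × [0.959 × 0.357 − 0.5 × 0.357²] = 2.16 mA.

Triode; I_D = 2.16 mA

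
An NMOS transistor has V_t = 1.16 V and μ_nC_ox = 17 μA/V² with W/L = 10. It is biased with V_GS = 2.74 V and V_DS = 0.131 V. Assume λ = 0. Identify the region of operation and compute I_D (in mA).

k_n = μ_nC_ox · (W/L) = 0.17 mA/V².
V_ov = V_GS − V_t = 2.74 − 1.16 = 1.58 V.
Since V_DS = 0.131 V < V_ov = 1.58 V, the device is in the triode region.
I_D = k_n [V_ov · V_DS − ½ V_DS²] = 0.17 × [1.58 × 0.131 − 0.5 × 0.131²] = 0.0337 mA.

Triode; I_D = 0.0337 mA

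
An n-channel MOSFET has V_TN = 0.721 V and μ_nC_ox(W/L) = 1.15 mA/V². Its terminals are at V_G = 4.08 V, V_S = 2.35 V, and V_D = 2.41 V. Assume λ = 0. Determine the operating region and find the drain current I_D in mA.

V_GS = V_G − V_S = 4.08 − 2.35 = 1.73 V; V_DS = V_D − V_S = 2.41 − 2.35 = 0.06 V.
V_ov = V_GS − V_TN = 1.73 − 0.721 = 1.01 V.
Since V_DS = 0.06 V < V_ov = 1.01 V, the device is in the triode region.
I_D = k_n [V_ov · V_DS − ½ V_DS²] = 1.15 × [1.01 × 0.06 − 0.5 × 0.06²] = 0.0676 mA.

Triode; I_D = 0.0676 mA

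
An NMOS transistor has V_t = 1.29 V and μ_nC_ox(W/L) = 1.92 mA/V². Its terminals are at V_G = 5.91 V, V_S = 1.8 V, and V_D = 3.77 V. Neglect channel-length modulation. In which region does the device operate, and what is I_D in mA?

Triode; I_D = 6.94 mA

V_GS = V_G − V_S = 5.91 − 1.8 = 4.11 V; V_DS = V_D − V_S = 3.77 − 1.8 = 1.97 V.
V_ov = V_GS − V_t = 4.11 − 1.29 = 2.82 V.
Since V_DS = 1.97 V < V_ov = 2.82 V, the device is in the triode region.
I_D = k_n [V_ov · V_DS − ½ V_DS²] = 1.92 × [2.82 × 1.97 − 0.5 × 1.97²] = 6.94 mA.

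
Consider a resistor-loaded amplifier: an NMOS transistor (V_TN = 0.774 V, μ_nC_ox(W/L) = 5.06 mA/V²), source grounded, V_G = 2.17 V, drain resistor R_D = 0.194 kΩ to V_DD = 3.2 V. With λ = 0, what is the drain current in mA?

V_GS = V_G = 2.17 V, so V_ov = 2.17 − 0.774 = 1.4 V.
Assume saturation: I_D = ½ k_n V_ov² = 0.5 × 5.06 × 1.4² = 4.93 mA, giving V_DS = V_DD − I_D R_D = 3.2 − 4.93 × 0.194 = 2.24 V.
V_DS = 2.24 V ≥ V_ov = 1.4 V, confirming saturation.

I_D = 4.93 mA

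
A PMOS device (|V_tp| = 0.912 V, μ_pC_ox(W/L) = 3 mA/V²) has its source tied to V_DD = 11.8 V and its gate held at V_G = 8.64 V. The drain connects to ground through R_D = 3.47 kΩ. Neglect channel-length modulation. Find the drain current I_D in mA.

V_SG = V_DD − V_G = 11.8 − 8.64 = 3.16 V, so V_ov = 3.16 − 0.912 = 2.25 V.
Assume saturation: I_D = ½ k_p V_ov² = 0.5 × 3 × 2.25² = 7.58 mA, giving V_SD = V_DD − I_D R_D = 11.8 − 7.58 × 3.47 = -14.5 V.
But -14.5 V < V_ov = 2.25 V, so the device is actually in triode.
In triode I_D = k_p[V_ov V_SD − ½ V_SD²] and I_D = (V_DD − V_SD)/R_D. Equating: 5.21 V_SD² − 24.4 V_SD + 11.8 = 0, giving V_SD = 0.548 V (the root below V_ov).
I_D = (11.8 − 0.548) / 3.47 = 3.24 mA.

I_D = 3.24 mA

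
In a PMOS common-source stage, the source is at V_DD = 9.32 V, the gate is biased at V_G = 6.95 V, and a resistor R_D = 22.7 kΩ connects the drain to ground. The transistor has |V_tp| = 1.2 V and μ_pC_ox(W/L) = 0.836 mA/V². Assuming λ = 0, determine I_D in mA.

I_D = 0.388 mA

V_SG = V_DD − V_G = 9.32 − 6.95 = 2.37 V, so V_ov = 2.37 − 1.2 = 1.17 V.
Assume saturation: I_D = ½ k_p V_ov² = 0.5 × 0.836 × 1.17² = 0.572 mA, giving V_SD = V_DD − I_D R_D = 9.32 − 0.572 × 22.7 = -3.67 V.
But -3.67 V < V_ov = 1.17 V, so the device is actually in triode.
In triode I_D = k_p[V_ov V_SD − ½ V_SD²] and I_D = (V_DD − V_SD)/R_D. Equating: 9.49 V_SD² − 23.2 V_SD + 9.32 = 0, giving V_SD = 0.507 V (the root below V_ov).
I_D = (9.32 − 0.507) / 22.7 = 0.388 mA.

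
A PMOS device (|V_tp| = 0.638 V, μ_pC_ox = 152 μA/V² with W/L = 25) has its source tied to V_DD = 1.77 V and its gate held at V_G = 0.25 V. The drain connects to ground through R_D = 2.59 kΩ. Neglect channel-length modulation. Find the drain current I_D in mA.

I_D = 0.605 mA

V_SG = V_DD − V_G = 1.77 − 0.25 = 1.52 V, so V_ov = 1.52 − 0.638 = 0.882 V.
k_p = μ_pC_ox · (W/L) = 3.8 mA/V².
Assume saturation: I_D = ½ k_p V_ov² = 0.5 × 3.8 × 0.882² = 1.48 mA, giving V_SD = V_DD − I_D R_D = 1.77 − 1.48 × 2.59 = -2.06 V.
But -2.06 V < V_ov = 0.882 V, so the device is actually in triode.
In triode I_D = k_p[V_ov V_SD − ½ V_SD²] and I_D = (V_DD − V_SD)/R_D. Equating: 4.92 V_SD² − 9.681 V_SD + 1.77 = 0, giving V_SD = 0.204 V (the root below V_ov).
I_D = (1.77 − 0.204) / 2.59 = 0.605 mA.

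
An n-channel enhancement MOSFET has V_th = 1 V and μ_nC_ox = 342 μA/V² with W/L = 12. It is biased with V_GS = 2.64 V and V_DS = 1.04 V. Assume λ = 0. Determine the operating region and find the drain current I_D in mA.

Triode; I_D = 4.78 mA

k_n = μ_nC_ox · (W/L) = 4.104 mA/V².
V_ov = V_GS − V_th = 2.64 − 1 = 1.64 V.
Since V_DS = 1.04 V < V_ov = 1.64 V, the device is in the triode region.
I_D = k_n [V_ov · V_DS − ½ V_DS²] = 4.104 × [1.64 × 1.04 − 0.5 × 1.04²] = 4.78 mA.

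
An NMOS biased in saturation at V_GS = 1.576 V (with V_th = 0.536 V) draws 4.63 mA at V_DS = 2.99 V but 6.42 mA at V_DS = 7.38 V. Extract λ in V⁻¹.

With V_GS fixed, I_D ∝ (1 + λ V_DS) in saturation, so I_D2/I_D1 = (1 + λ V_DS2)/(1 + λ V_DS1).
6.42/4.63 = 1.387 = (1 + 7.38 λ)/(1 + 2.99 λ).
Solving: λ (I_D1 V_DS2 − I_D2 V_DS1) = I_D2 − I_D1, so λ = (6.42 − 4.63) / (4.63 × 7.38 − 6.42 × 2.99) = 1.79 / 15 = 0.12 V⁻¹.

λ = 0.120 V⁻¹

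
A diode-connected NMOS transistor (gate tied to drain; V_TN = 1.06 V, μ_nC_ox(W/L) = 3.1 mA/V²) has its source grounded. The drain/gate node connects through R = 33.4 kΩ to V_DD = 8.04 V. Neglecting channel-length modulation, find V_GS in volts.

V_GS = 1.42 V

With gate tied to drain, V_GS = V_DS ≥ V_GS − V_TN, so the device is in saturation.
KCL at the drain: ½ k_n (V_GS − V_TN)² = (V_DD − V_GS)/R.
Let x = V_GS − 1.06. Then 51.8 x² + x − 6.98 = 0, giving x = 0.358 V (positive root), so V_GS = 1.42 V.
I_D = (V_DD − V_GS)/R = (8.04 − 1.42) / 33.4 = 0.198 mA.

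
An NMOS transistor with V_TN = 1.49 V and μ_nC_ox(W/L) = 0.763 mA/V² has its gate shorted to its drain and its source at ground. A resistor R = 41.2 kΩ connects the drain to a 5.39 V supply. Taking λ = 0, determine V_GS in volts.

V_GS = 1.96 V

With gate tied to drain, V_GS = V_DS ≥ V_GS − V_TN, so the device is in saturation.
KCL at the drain: ½ k_n (V_GS − V_TN)² = (V_DD − V_GS)/R.
Let x = V_GS − 1.49. Then 15.7 x² + x − 3.9 = 0, giving x = 0.467 V (positive root), so V_GS = 1.96 V.
I_D = (V_DD − V_GS)/R = (5.39 − 1.96) / 41.2 = 0.0833 mA.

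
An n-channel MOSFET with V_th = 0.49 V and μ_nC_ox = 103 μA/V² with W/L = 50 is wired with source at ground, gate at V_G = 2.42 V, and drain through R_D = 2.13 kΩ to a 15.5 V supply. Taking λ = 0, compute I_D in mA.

V_GS = V_G = 2.42 V, so V_ov = 2.42 − 0.49 = 1.93 V.
k_n = μ_nC_ox · (W/L) = 5.15 mA/V².
Assume saturation: I_D = ½ k_n V_ov² = 0.5 × 5.15 × 1.93² = 9.59 mA, giving V_DS = V_DD − I_D R_D = 15.5 − 9.59 × 2.13 = -4.93 V.
But -4.93 V < V_ov = 1.93 V, so the device is actually in triode.
In triode I_D = k_n[V_ov V_DS − ½ V_DS²] and I_D = (V_DD − V_DS)/R_D. Equating: 5.48 V_DS² − 22.17 V_DS + 15.5 = 0, giving V_DS = 0.899 V (the root below V_ov).
I_D = (15.5 − 0.899) / 2.13 = 6.85 mA.

I_D = 6.85 mA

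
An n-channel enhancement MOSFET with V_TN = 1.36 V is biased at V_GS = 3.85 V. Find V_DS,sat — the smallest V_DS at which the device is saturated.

V_DS,sat = 2.49 V

The boundary between triode and saturation is V_DS = V_GS − V_TN = V_ov.
V_ov = 3.85 − 1.36 = 2.49 V.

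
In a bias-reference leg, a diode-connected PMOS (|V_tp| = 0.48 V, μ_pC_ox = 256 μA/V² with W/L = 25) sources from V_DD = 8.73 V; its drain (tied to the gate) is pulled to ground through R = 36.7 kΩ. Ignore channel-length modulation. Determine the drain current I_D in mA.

With gate tied to drain, V_SG = V_SD ≥ V_SG − |V_tp|, so the device is in saturation.
k_p = μ_pC_ox · (W/L) = 6.4 mA/V².
KCL at the drain: ½ k_p (V_SG − |V_tp|)² = (V_DD − V_SG)/R.
Let x = V_SG − 0.48. Then 117 x² + x − 8.25 = 0, giving x = 0.261 V (positive root), so V_SG = 0.741 V.
I_D = (V_DD − V_SG)/R = (8.73 − 0.741) / 36.7 = 0.218 mA.

I_D = 0.218 mA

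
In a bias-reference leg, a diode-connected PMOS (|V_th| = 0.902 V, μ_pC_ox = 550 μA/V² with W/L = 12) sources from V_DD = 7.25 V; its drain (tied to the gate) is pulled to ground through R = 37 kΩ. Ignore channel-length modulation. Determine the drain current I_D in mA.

With gate tied to drain, V_SG = V_SD ≥ V_SG − |V_th|, so the device is in saturation.
k_p = μ_pC_ox · (W/L) = 6.6 mA/V².
KCL at the drain: ½ k_p (V_SG − |V_th|)² = (V_DD − V_SG)/R.
Let x = V_SG − 0.902. Then 122 x² + x − 6.348 = 0, giving x = 0.224 V (positive root), so V_SG = 1.13 V.
I_D = (V_DD − V_SG)/R = (7.25 − 1.13) / 37 = 0.166 mA.

I_D = 0.166 mA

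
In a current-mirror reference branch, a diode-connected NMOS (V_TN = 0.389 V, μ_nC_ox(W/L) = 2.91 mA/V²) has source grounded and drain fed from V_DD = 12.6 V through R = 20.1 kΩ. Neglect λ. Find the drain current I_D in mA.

I_D = 0.576 mA

With gate tied to drain, V_GS = V_DS ≥ V_GS − V_TN, so the device is in saturation.
KCL at the drain: ½ k_n (V_GS − V_TN)² = (V_DD − V_GS)/R.
Let x = V_GS − 0.389. Then 29.2 x² + x − 12.21 = 0, giving x = 0.629 V (positive root), so V_GS = 1.02 V.
I_D = (V_DD − V_GS)/R = (12.6 − 1.02) / 20.1 = 0.576 mA.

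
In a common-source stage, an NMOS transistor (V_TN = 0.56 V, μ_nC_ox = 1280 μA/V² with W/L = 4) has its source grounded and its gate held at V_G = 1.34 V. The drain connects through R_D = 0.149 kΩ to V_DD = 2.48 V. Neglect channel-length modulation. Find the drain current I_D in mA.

V_GS = V_G = 1.34 V, so V_ov = 1.34 − 0.56 = 0.78 V.
k_n = μ_nC_ox · (W/L) = 5.12 mA/V².
Assume saturation: I_D = ½ k_n V_ov² = 0.5 × 5.12 × 0.78² = 1.56 mA, giving V_DS = V_DD − I_D R_D = 2.48 − 1.56 × 0.149 = 2.25 V.
V_DS = 2.25 V ≥ V_ov = 0.78 V, confirming saturation.

I_D = 1.56 mA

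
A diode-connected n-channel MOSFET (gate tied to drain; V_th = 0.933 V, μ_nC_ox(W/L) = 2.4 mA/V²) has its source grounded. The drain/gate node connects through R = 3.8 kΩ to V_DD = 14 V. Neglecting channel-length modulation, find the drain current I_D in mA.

I_D = 3.02 mA

With gate tied to drain, V_GS = V_DS ≥ V_GS − V_th, so the device is in saturation.
KCL at the drain: ½ k_n (V_GS − V_th)² = (V_DD − V_GS)/R.
Let x = V_GS − 0.933. Then 4.56 x² + x − 13.07 = 0, giving x = 1.59 V (positive root), so V_GS = 2.52 V.
I_D = (V_DD − V_GS)/R = (14 − 2.52) / 3.8 = 3.02 mA.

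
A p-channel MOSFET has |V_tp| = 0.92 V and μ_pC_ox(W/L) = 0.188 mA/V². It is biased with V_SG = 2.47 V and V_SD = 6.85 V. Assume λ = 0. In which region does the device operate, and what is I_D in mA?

Saturation; I_D = 0.226 mA

V_ov = V_SG − |V_tp| = 2.47 − 0.92 = 1.55 V.
Since V_SD = 6.85 V ≥ V_ov = 1.55 V, the device is in saturation.
I_D = ½ k_p V_ov² = 0.5 × 0.188 × 1.55² = 0.226 mA.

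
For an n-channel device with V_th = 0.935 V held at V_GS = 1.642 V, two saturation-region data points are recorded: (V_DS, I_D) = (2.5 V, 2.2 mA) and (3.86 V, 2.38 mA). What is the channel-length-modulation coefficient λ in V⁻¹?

With V_GS fixed, I_D ∝ (1 + λ V_DS) in saturation, so I_D2/I_D1 = (1 + λ V_DS2)/(1 + λ V_DS1).
2.38/2.2 = 1.082 = (1 + 3.86 λ)/(1 + 2.5 λ).
Solving: λ (I_D1 V_DS2 − I_D2 V_DS1) = I_D2 − I_D1, so λ = (2.38 − 2.2) / (2.2 × 3.86 − 2.38 × 2.5) = 0.18 / 2.54 = 0.0708 V⁻¹.

λ = 0.0708 V⁻¹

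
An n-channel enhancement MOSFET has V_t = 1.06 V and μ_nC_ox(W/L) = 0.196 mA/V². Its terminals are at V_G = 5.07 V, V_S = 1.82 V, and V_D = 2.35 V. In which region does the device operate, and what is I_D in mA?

Triode; I_D = 0.200 mA

V_GS = V_G − V_S = 5.07 − 1.82 = 3.25 V; V_DS = V_D − V_S = 2.35 − 1.82 = 0.53 V.
V_ov = V_GS − V_t = 3.25 − 1.06 = 2.19 V.
Since V_DS = 0.53 V < V_ov = 2.19 V, the device is in the triode region.
I_D = k_n [V_ov · V_DS − ½ V_DS²] = 0.196 × [2.19 × 0.53 − 0.5 × 0.53²] = 0.2 mA.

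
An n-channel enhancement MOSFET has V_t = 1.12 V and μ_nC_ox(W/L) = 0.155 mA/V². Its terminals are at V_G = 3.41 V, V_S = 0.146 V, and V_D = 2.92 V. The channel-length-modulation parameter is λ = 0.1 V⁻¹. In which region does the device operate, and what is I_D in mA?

V_GS = V_G − V_S = 3.41 − 0.146 = 3.26 V; V_DS = V_D − V_S = 2.92 − 0.146 = 2.77 V.
V_ov = V_GS − V_t = 3.26 − 1.12 = 2.14 V.
Since V_DS = 2.77 V ≥ V_ov = 2.14 V, the device is in saturation.
I_D = ½ k_n V_ov² (1 + λ V_DS) = 0.5 × 0.155 × 2.14² × (1 + 0.1 × 2.77) = 0.455 mA.

Saturation; I_D = 0.455 mA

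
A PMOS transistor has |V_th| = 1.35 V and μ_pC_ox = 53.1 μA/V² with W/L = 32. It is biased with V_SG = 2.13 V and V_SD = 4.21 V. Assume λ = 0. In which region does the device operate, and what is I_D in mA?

Saturation; I_D = 0.517 mA

k_p = μ_pC_ox · (W/L) = 1.699 mA/V².
V_ov = V_SG − |V_th| = 2.13 − 1.35 = 0.78 V.
Since V_SD = 4.21 V ≥ V_ov = 0.78 V, the device is in saturation.
I_D = ½ k_p V_ov² = 0.5 × 1.699 × 0.78² = 0.517 mA.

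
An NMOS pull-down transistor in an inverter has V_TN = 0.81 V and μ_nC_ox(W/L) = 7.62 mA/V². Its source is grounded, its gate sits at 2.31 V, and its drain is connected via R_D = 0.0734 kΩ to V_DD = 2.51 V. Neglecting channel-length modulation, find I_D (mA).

V_GS = V_G = 2.31 V, so V_ov = 2.31 − 0.81 = 1.5 V.
Assume saturation: I_D = ½ k_n V_ov² = 0.5 × 7.62 × 1.5² = 8.57 mA, giving V_DS = V_DD − I_D R_D = 2.51 − 8.57 × 0.0734 = 1.88 V.
V_DS = 1.88 V ≥ V_ov = 1.5 V, confirming saturation.

I_D = 8.57 mA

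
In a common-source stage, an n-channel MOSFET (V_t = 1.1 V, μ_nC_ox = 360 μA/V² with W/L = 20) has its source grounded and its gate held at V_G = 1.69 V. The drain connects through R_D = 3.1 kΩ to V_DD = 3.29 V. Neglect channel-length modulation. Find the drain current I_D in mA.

I_D = 0.963 mA

V_GS = V_G = 1.69 V, so V_ov = 1.69 − 1.1 = 0.59 V.
k_n = μ_nC_ox · (W/L) = 7.2 mA/V².
Assume saturation: I_D = ½ k_n V_ov² = 0.5 × 7.2 × 0.59² = 1.25 mA, giving V_DS = V_DD − I_D R_D = 3.29 − 1.25 × 3.1 = -0.595 V.
But -0.595 V < V_ov = 0.59 V, so the device is actually in triode.
In triode I_D = k_n[V_ov V_DS − ½ V_DS²] and I_D = (V_DD − V_DS)/R_D. Equating: 11.2 V_DS² − 14.17 V_DS + 3.29 = 0, giving V_DS = 0.306 V (the root below V_ov).
I_D = (3.29 − 0.306) / 3.1 = 0.963 mA.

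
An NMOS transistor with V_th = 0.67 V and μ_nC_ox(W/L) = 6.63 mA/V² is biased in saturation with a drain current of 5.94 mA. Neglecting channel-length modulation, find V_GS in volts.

In saturation I_D = ½ k_n (V_GS − V_th)², so V_GS − V_th = √(2 I_D / k_n) = √(2 × 5.94 / 6.63) = 1.34 V.
V_GS = 0.67 + 1.34 = 2.01 V.

V_GS = 2.01 V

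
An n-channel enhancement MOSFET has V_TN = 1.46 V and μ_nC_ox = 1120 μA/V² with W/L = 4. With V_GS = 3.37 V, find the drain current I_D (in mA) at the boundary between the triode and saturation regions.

At the boundary V_DS = V_ov = V_GS − V_TN = 3.37 − 1.46 = 1.91 V.
k_n = μ_nC_ox · (W/L) = 4.48 mA/V².
I_D = ½ k_n V_ov² = 0.5 × 4.48 × 1.91² = 8.17 mA.

I_D = 8.17 mA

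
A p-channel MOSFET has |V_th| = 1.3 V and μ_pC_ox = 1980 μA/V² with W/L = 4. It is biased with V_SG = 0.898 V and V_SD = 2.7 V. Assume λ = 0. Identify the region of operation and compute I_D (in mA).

Cutoff; I_D = 0 mA

V_SG = 0.898 V < |V_th| = 1.3 V, so the transistor is in cutoff.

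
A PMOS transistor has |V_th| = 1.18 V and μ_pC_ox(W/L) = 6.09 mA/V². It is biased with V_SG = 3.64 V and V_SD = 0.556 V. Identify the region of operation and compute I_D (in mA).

V_ov = V_SG − |V_th| = 3.64 − 1.18 = 2.46 V.
Since V_SD = 0.556 V < V_ov = 2.46 V, the device is in the triode region.
I_D = k_p [V_ov · V_SD − ½ V_SD²] = 6.09 × [2.46 × 0.556 − 0.5 × 0.556²] = 7.39 mA.

Triode; I_D = 7.39 mA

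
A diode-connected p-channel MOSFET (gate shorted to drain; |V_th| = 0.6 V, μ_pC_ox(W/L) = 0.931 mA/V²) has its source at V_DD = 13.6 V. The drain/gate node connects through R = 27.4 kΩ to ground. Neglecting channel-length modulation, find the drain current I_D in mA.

I_D = 0.439 mA

With gate tied to drain, V_SG = V_SD ≥ V_SG − |V_th|, so the device is in saturation.
KCL at the drain: ½ k_p (V_SG − |V_th|)² = (V_DD − V_SG)/R.
Let x = V_SG − 0.6. Then 12.8 x² + x − 13 = 0, giving x = 0.971 V (positive root), so V_SG = 1.57 V.
I_D = (V_DD − V_SG)/R = (13.6 − 1.57) / 27.4 = 0.439 mA.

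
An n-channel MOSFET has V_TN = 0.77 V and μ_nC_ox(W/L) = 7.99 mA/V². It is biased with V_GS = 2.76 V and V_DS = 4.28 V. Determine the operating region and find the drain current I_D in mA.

Saturation; I_D = 15.8 mA

V_ov = V_GS − V_TN = 2.76 − 0.77 = 1.99 V.
Since V_DS = 4.28 V ≥ V_ov = 1.99 V, the device is in saturation.
I_D = ½ k_n V_ov² = 0.5 × 7.99 × 1.99² = 15.8 mA.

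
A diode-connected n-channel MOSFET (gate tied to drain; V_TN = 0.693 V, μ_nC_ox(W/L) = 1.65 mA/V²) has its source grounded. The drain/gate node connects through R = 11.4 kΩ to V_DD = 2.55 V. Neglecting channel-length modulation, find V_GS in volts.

V_GS = 1.09 V

With gate tied to drain, V_GS = V_DS ≥ V_GS − V_TN, so the device is in saturation.
KCL at the drain: ½ k_n (V_GS − V_TN)² = (V_DD − V_GS)/R.
Let x = V_GS − 0.693. Then 9.4 x² + x − 1.857 = 0, giving x = 0.394 V (positive root), so V_GS = 1.09 V.
I_D = (V_DD − V_GS)/R = (2.55 − 1.09) / 11.4 = 0.128 mA.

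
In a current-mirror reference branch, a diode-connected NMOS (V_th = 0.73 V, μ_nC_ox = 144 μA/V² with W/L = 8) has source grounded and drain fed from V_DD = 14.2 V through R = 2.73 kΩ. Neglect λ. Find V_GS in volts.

V_GS = 3.36 V

With gate tied to drain, V_GS = V_DS ≥ V_GS − V_th, so the device is in saturation.
k_n = μ_nC_ox · (W/L) = 1.152 mA/V².
KCL at the drain: ½ k_n (V_GS − V_th)² = (V_DD − V_GS)/R.
Let x = V_GS − 0.73. Then 1.57 x² + x − 13.47 = 0, giving x = 2.63 V (positive root), so V_GS = 3.36 V.
I_D = (V_DD − V_GS)/R = (14.2 − 3.36) / 2.73 = 3.97 mA.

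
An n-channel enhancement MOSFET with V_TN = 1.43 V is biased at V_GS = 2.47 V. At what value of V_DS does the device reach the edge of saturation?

V_DS,sat = 1.04 V

The boundary between triode and saturation is V_DS = V_GS − V_TN = V_ov.
V_ov = 2.47 − 1.43 = 1.04 V.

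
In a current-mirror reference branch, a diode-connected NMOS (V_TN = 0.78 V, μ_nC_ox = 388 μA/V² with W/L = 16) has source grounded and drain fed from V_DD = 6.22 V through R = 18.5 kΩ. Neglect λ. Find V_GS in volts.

With gate tied to drain, V_GS = V_DS ≥ V_GS − V_TN, so the device is in saturation.
k_n = μ_nC_ox · (W/L) = 6.208 mA/V².
KCL at the drain: ½ k_n (V_GS − V_TN)² = (V_DD − V_GS)/R.
Let x = V_GS − 0.78. Then 57.4 x² + x − 5.44 = 0, giving x = 0.299 V (positive root), so V_GS = 1.08 V.
I_D = (V_DD − V_GS)/R = (6.22 − 1.08) / 18.5 = 0.278 mA.

V_GS = 1.08 V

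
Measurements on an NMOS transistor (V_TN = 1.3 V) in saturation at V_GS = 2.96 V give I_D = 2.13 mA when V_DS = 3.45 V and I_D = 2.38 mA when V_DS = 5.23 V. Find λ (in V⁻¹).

With V_GS fixed, I_D ∝ (1 + λ V_DS) in saturation, so I_D2/I_D1 = (1 + λ V_DS2)/(1 + λ V_DS1).
2.38/2.13 = 1.117 = (1 + 5.23 λ)/(1 + 3.45 λ).
Solving: λ (I_D1 V_DS2 − I_D2 V_DS1) = I_D2 − I_D1, so λ = (2.38 − 2.13) / (2.13 × 5.23 − 2.38 × 3.45) = 0.25 / 2.93 = 0.0854 V⁻¹.

λ = 0.0854 V⁻¹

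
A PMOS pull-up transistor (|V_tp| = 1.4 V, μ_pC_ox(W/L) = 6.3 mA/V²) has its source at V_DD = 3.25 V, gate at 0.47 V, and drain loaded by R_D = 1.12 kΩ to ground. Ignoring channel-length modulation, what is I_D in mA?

V_SG = V_DD − V_G = 3.25 − 0.47 = 2.78 V, so V_ov = 2.78 − 1.4 = 1.38 V.
Assume saturation: I_D = ½ k_p V_ov² = 0.5 × 6.3 × 1.38² = 6 mA, giving V_SD = V_DD − I_D R_D = 3.25 − 6 × 1.12 = -3.47 V.
But -3.47 V < V_ov = 1.38 V, so the device is actually in triode.
In triode I_D = k_p[V_ov V_SD − ½ V_SD²] and I_D = (V_DD − V_SD)/R_D. Equating: 3.53 V_SD² − 10.74 V_SD + 3.25 = 0, giving V_SD = 0.341 V (the root below V_ov).
I_D = (3.25 − 0.341) / 1.12 = 2.6 mA.

I_D = 2.60 mA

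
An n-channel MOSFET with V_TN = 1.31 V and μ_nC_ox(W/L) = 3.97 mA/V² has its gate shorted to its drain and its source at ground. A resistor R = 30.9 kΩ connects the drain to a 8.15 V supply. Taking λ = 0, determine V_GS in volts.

V_GS = 1.64 V

With gate tied to drain, V_GS = V_DS ≥ V_GS − V_TN, so the device is in saturation.
KCL at the drain: ½ k_n (V_GS − V_TN)² = (V_DD − V_GS)/R.
Let x = V_GS − 1.31. Then 61.3 x² + x − 6.84 = 0, giving x = 0.326 V (positive root), so V_GS = 1.64 V.
I_D = (V_DD − V_GS)/R = (8.15 − 1.64) / 30.9 = 0.211 mA.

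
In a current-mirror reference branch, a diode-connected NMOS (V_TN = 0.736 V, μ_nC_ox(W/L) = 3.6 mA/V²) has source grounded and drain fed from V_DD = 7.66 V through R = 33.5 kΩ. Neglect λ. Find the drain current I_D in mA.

I_D = 0.197 mA

With gate tied to drain, V_GS = V_DS ≥ V_GS − V_TN, so the device is in saturation.
KCL at the drain: ½ k_n (V_GS − V_TN)² = (V_DD − V_GS)/R.
Let x = V_GS − 0.736. Then 60.3 x² + x − 6.924 = 0, giving x = 0.331 V (positive root), so V_GS = 1.07 V.
I_D = (V_DD − V_GS)/R = (7.66 − 1.07) / 33.5 = 0.197 mA.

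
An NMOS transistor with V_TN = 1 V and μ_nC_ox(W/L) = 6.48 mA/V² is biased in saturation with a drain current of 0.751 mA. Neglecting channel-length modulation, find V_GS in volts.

In saturation I_D = ½ k_n (V_GS − V_TN)², so V_GS − V_TN = √(2 I_D / k_n) = √(2 × 0.751 / 6.48) = 0.481 V.
V_GS = 1 + 0.481 = 1.48 V.

V_GS = 1.48 V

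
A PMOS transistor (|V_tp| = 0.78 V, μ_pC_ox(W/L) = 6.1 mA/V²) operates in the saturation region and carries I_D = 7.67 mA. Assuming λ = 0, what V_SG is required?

In saturation I_D = ½ k_p (V_SG − |V_tp|)², so V_SG − |V_tp| = √(2 I_D / k_p) = √(2 × 7.67 / 6.1) = 1.59 V.
V_SG = 0.78 + 1.59 = 2.37 V.

V_SG = 2.37 V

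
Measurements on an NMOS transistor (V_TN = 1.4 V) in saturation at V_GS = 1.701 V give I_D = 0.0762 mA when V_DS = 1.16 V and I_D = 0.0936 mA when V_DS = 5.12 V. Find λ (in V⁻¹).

λ = 0.0618 V⁻¹

With V_GS fixed, I_D ∝ (1 + λ V_DS) in saturation, so I_D2/I_D1 = (1 + λ V_DS2)/(1 + λ V_DS1).
0.0936/0.0762 = 1.228 = (1 + 5.12 λ)/(1 + 1.16 λ).
Solving: λ (I_D1 V_DS2 − I_D2 V_DS1) = I_D2 − I_D1, so λ = (0.0936 − 0.0762) / (0.0762 × 5.12 − 0.0936 × 1.16) = 0.0174 / 0.282 = 0.0618 V⁻¹.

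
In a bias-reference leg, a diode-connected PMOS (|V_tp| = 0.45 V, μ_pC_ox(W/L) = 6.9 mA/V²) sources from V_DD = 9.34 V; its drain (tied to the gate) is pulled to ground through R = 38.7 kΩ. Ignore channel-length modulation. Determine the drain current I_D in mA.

With gate tied to drain, V_SG = V_SD ≥ V_SG − |V_tp|, so the device is in saturation.
KCL at the drain: ½ k_p (V_SG − |V_tp|)² = (V_DD − V_SG)/R.
Let x = V_SG − 0.45. Then 134 x² + x − 8.89 = 0, giving x = 0.254 V (positive root), so V_SG = 0.704 V.
I_D = (V_DD − V_SG)/R = (9.34 − 0.704) / 38.7 = 0.223 mA.

I_D = 0.223 mA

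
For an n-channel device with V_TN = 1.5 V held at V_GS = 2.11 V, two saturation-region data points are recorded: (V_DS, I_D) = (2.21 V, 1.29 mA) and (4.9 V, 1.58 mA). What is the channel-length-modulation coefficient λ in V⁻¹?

λ = 0.103 V⁻¹

With V_GS fixed, I_D ∝ (1 + λ V_DS) in saturation, so I_D2/I_D1 = (1 + λ V_DS2)/(1 + λ V_DS1).
1.58/1.29 = 1.225 = (1 + 4.9 λ)/(1 + 2.21 λ).
Solving: λ (I_D1 V_DS2 − I_D2 V_DS1) = I_D2 − I_D1, so λ = (1.58 − 1.29) / (1.29 × 4.9 − 1.58 × 2.21) = 0.29 / 2.83 = 0.103 V⁻¹.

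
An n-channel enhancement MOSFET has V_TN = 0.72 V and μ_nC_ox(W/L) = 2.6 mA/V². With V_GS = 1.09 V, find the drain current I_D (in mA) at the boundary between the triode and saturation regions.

At the boundary V_DS = V_ov = V_GS − V_TN = 1.09 − 0.72 = 0.37 V.
I_D = ½ k_n V_ov² = 0.5 × 2.6 × 0.37² = 0.178 mA.

I_D = 0.178 mA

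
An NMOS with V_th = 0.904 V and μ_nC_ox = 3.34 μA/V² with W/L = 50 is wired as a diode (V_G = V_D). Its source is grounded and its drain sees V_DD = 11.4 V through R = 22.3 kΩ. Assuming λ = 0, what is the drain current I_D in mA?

With gate tied to drain, V_GS = V_DS ≥ V_GS − V_th, so the device is in saturation.
k_n = μ_nC_ox · (W/L) = 0.167 mA/V².
KCL at the drain: ½ k_n (V_GS − V_th)² = (V_DD − V_GS)/R.
Let x = V_GS − 0.904. Then 1.86 x² + x − 10.5 = 0, giving x = 2.12 V (positive root), so V_GS = 3.02 V.
I_D = (V_DD − V_GS)/R = (11.4 − 3.02) / 22.3 = 0.376 mA.

I_D = 0.376 mA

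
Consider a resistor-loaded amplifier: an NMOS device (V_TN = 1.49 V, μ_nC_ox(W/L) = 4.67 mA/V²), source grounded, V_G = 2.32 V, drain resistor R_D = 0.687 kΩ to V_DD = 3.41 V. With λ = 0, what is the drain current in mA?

V_GS = V_G = 2.32 V, so V_ov = 2.32 − 1.49 = 0.83 V.
Assume saturation: I_D = ½ k_n V_ov² = 0.5 × 4.67 × 0.83² = 1.61 mA, giving V_DS = V_DD − I_D R_D = 3.41 − 1.61 × 0.687 = 2.3 V.
V_DS = 2.3 V ≥ V_ov = 0.83 V, confirming saturation.

I_D = 1.61 mA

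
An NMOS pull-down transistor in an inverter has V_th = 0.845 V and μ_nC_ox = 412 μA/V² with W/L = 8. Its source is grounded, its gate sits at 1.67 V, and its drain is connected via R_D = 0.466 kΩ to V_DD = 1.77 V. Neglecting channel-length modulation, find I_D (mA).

V_GS = V_G = 1.67 V, so V_ov = 1.67 − 0.845 = 0.825 V.
k_n = μ_nC_ox · (W/L) = 3.296 mA/V².
Assume saturation: I_D = ½ k_n V_ov² = 0.5 × 3.296 × 0.825² = 1.12 mA, giving V_DS = V_DD − I_D R_D = 1.77 − 1.12 × 0.466 = 1.25 V.
V_DS = 1.25 V ≥ V_ov = 0.825 V, confirming saturation.

I_D = 1.12 mA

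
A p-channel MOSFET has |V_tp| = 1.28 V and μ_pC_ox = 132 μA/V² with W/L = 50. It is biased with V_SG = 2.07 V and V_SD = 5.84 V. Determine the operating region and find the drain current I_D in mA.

k_p = μ_pC_ox · (W/L) = 6.6 mA/V².
V_ov = V_SG − |V_tp| = 2.07 − 1.28 = 0.79 V.
Since V_SD = 5.84 V ≥ V_ov = 0.79 V, the device is in saturation.
I_D = ½ k_p V_ov² = 0.5 × 6.6 × 0.79² = 2.06 mA.

Saturation; I_D = 2.06 mA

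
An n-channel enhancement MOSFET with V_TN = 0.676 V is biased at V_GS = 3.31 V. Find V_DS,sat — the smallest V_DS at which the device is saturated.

V_DS,sat = 2.63 V

The boundary between triode and saturation is V_DS = V_GS − V_TN = V_ov.
V_ov = 3.31 − 0.676 = 2.63 V.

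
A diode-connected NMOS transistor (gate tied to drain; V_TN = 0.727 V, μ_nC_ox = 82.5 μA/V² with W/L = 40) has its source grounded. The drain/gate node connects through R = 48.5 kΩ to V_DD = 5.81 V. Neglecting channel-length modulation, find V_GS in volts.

V_GS = 0.973 V

With gate tied to drain, V_GS = V_DS ≥ V_GS − V_TN, so the device is in saturation.
k_n = μ_nC_ox · (W/L) = 3.3 mA/V².
KCL at the drain: ½ k_n (V_GS − V_TN)² = (V_DD − V_GS)/R.
Let x = V_GS − 0.727. Then 80 x² + x − 5.083 = 0, giving x = 0.246 V (positive root), so V_GS = 0.973 V.
I_D = (V_DD − V_GS)/R = (5.81 − 0.973) / 48.5 = 0.0997 mA.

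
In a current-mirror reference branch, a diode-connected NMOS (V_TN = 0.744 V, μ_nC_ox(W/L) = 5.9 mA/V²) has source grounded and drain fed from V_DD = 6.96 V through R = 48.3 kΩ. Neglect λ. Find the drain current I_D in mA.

I_D = 0.124 mA

With gate tied to drain, V_GS = V_DS ≥ V_GS − V_TN, so the device is in saturation.
KCL at the drain: ½ k_n (V_GS − V_TN)² = (V_DD − V_GS)/R.
Let x = V_GS − 0.744. Then 142 x² + x − 6.216 = 0, giving x = 0.205 V (positive root), so V_GS = 0.949 V.
I_D = (V_DD − V_GS)/R = (6.96 − 0.949) / 48.3 = 0.124 mA.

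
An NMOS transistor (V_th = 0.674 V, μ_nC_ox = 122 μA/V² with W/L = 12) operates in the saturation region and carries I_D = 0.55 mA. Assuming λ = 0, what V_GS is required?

k_n = μ_nC_ox · (W/L) = 1.464 mA/V².
In saturation I_D = ½ k_n (V_GS − V_th)², so V_GS − V_th = √(2 I_D / k_n) = √(2 × 0.55 / 1.464) = 0.867 V.
V_GS = 0.674 + 0.867 = 1.54 V.

V_GS = 1.54 V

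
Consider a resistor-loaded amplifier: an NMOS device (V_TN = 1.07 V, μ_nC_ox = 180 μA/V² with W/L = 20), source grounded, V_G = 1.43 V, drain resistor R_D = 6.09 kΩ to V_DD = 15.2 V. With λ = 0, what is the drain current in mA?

I_D = 0.233 mA

V_GS = V_G = 1.43 V, so V_ov = 1.43 − 1.07 = 0.36 V.
k_n = μ_nC_ox · (W/L) = 3.6 mA/V².
Assume saturation: I_D = ½ k_n V_ov² = 0.5 × 3.6 × 0.36² = 0.233 mA, giving V_DS = V_DD − I_D R_D = 15.2 − 0.233 × 6.09 = 13.8 V.
V_DS = 13.8 V ≥ V_ov = 0.36 V, confirming saturation.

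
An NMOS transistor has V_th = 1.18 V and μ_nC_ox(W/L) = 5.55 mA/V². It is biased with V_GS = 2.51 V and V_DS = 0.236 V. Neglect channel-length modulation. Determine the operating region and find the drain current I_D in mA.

Triode; I_D = 1.59 mA

V_ov = V_GS − V_th = 2.51 − 1.18 = 1.33 V.
Since V_DS = 0.236 V < V_ov = 1.33 V, the device is in the triode region.
I_D = k_n [V_ov · V_DS − ½ V_DS²] = 5.55 × [1.33 × 0.236 − 0.5 × 0.236²] = 1.59 mA.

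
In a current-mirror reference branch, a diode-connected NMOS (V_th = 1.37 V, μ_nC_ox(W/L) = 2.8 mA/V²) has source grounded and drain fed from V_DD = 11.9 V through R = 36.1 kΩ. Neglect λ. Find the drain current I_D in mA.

With gate tied to drain, V_GS = V_DS ≥ V_GS − V_th, so the device is in saturation.
KCL at the drain: ½ k_n (V_GS − V_th)² = (V_DD − V_GS)/R.
Let x = V_GS − 1.37. Then 50.5 x² + x − 10.53 = 0, giving x = 0.447 V (positive root), so V_GS = 1.82 V.
I_D = (V_DD − V_GS)/R = (11.9 − 1.82) / 36.1 = 0.279 mA.

I_D = 0.279 mA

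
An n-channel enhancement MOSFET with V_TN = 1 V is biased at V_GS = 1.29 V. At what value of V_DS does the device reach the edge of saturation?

The boundary between triode and saturation is V_DS = V_GS − V_TN = V_ov.
V_ov = 1.29 − 1 = 0.29 V.

V_DS,sat = 0.290 V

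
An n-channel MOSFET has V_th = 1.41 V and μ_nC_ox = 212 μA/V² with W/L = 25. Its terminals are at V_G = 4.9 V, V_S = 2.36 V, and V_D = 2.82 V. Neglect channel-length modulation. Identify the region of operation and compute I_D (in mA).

Triode; I_D = 2.19 mA

V_GS = V_G − V_S = 4.9 − 2.36 = 2.54 V; V_DS = V_D − V_S = 2.82 − 2.36 = 0.46 V.
k_n = μ_nC_ox · (W/L) = 5.3 mA/V².
V_ov = V_GS − V_th = 2.54 − 1.41 = 1.13 V.
Since V_DS = 0.46 V < V_ov = 1.13 V, the device is in the triode region.
I_D = k_n [V_ov · V_DS − ½ V_DS²] = 5.3 × [1.13 × 0.46 − 0.5 × 0.46²] = 2.19 mA.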